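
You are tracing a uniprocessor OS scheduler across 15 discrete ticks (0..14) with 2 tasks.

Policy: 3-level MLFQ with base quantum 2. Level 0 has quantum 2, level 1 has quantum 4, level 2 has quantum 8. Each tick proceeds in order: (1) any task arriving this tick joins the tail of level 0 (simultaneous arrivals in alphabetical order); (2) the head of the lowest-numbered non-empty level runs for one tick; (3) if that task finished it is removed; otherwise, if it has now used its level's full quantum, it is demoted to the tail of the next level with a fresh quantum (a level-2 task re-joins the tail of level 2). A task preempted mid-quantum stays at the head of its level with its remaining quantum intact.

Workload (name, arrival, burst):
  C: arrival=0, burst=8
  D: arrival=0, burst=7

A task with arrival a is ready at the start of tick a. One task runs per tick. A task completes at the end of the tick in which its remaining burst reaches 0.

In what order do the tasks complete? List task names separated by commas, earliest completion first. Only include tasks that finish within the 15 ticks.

t=0: L0/L1/L2 = CD/-/- → run C
t=1: L0/L1/L2 = CD/-/- → run C
t=2: L0/L1/L2 = D/C/- → run D
t=3: L0/L1/L2 = D/C/- → run D
t=4: L0/L1/L2 = -/CD/- → run C
t=5: L0/L1/L2 = -/CD/- → run C
t=6: L0/L1/L2 = -/CD/- → run C
t=7: L0/L1/L2 = -/CD/- → run C
t=8: L0/L1/L2 = -/D/C → run D
t=9: L0/L1/L2 = -/D/C → run D
t=10: L0/L1/L2 = -/D/C → run D
t=11: L0/L1/L2 = -/D/C → run D
t=12: L0/L1/L2 = -/-/CD → run C
t=13: L0/L1/L2 = -/-/CD → run C
t=14: L0/L1/L2 = -/-/D → run D

completion order = C, D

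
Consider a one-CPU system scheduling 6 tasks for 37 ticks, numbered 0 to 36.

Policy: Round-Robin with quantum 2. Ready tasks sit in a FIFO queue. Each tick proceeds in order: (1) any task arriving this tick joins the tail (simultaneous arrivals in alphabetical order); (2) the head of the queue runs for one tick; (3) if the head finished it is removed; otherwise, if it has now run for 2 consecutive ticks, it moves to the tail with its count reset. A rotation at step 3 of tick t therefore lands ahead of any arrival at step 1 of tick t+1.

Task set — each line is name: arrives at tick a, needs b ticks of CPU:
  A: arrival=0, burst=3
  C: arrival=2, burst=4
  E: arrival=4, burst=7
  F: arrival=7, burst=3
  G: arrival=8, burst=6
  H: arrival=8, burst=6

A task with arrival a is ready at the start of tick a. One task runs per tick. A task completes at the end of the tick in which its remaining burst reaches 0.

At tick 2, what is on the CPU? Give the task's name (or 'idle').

t=0: queue=[A] q_used=0 → run A
t=1: queue=[A] q_used=1 → run A
t=2: queue=[A,C] q_used=0 → run A
t=3: queue=[C] q_used=0 → run C
t=4: queue=[C,E] q_used=1 → run C
t=5: queue=[E,C] q_used=0 → run E
t=6: queue=[E,C] q_used=1 → run E
t=7: queue=[C,E,F] q_used=0 → run C
t=8: queue=[C,E,F,G,H] q_used=1 → run C
t=9: queue=[E,F,G,H] q_used=0 → run E
t=10: queue=[E,F,G,H] q_used=1 → run E
t=11: queue=[F,G,H,E] q_used=0 → run F
t=12: queue=[F,G,H,E] q_used=1 → run F
t=13: queue=[G,H,E,F] q_used=0 → run G
t=14: queue=[G,H,E,F] q_used=1 → run G
t=15: queue=[H,E,F,G] q_used=0 → run H
t=16: queue=[H,E,F,G] q_used=1 → run H
t=17: queue=[E,F,G,H] q_used=0 → run E
t=18: queue=[E,F,G,H] q_used=1 → run E
t=19: queue=[F,G,H,E] q_used=0 → run F
t=20: queue=[G,H,E] q_used=0 → run G
t=21: queue=[G,H,E] q_used=1 → run G
t=22: queue=[H,E,G] q_used=0 → run H
t=23: queue=[H,E,G] q_used=1 → run H
t=24: queue=[E,G,H] q_used=0 → run E
t=25: queue=[G,H] q_used=0 → run G
t=26: queue=[G,H] q_used=1 → run G
t=27: queue=[H] q_used=0 → run H
t=28: queue=[H] q_used=1 → run H
t=29: (idle)
t=30: (idle)
t=31: (idle)
t=32: (idle)
t=33: (idle)
t=34: (idle)
t=35: (idle)
t=36: (idle)

running at tick 2 = A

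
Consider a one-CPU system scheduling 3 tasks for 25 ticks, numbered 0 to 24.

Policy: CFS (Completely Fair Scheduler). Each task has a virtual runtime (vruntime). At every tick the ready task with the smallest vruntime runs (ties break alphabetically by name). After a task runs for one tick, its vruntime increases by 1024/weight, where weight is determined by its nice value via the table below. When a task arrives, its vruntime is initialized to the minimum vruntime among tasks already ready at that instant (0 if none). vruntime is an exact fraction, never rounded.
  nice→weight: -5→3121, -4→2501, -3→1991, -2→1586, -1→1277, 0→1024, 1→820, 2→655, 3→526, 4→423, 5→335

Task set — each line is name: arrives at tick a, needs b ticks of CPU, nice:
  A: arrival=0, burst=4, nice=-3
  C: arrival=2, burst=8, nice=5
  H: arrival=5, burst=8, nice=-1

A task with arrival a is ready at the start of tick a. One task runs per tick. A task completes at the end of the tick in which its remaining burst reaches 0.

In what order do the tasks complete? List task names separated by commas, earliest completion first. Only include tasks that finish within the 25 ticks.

completion order = A, H, C

t=0: vr[A=0] → run A
t=1: vr[A=1024/1991] → run A
t=2: vr[A=2048/1991 C=2048/1991] → run A
t=3: vr[A=3072/1991 C=2048/1991] → run C
t=4: vr[A=3072/1991 C=2724864/666985] → run A
t=5: vr[C=2724864/666985 H=2724864/666985] → run C
t=6: vr[C=4763648/666985 H=2724864/666985] → run H
t=7: vr[C=4763648/666985 H=4162643968/851739845] → run H
t=8: vr[C=4763648/666985 H=4845636608/851739845] → run H
t=9: vr[C=4763648/666985 H=5528629248/851739845] → run H
t=10: vr[C=4763648/666985 H=6211621888/851739845] → run C
t=11: vr[C=6802432/666985 H=6211621888/851739845] → run H
t=12: vr[C=6802432/666985 H=6894614528/851739845] → run H
t=13: vr[C=6802432/666985 H=7577607168/851739845] → run H
t=14: vr[C=6802432/666985 H=8260599808/851739845] → run H
t=15: vr[C=6802432/666985] → run C
t=16: vr[C=8841216/666985] → run C
t=17: vr[C=2176000/133397] → run C
t=18: vr[C=12918784/666985] → run C
t=19: vr[C=14957568/666985] → run C
t=20: (idle)
t=21: (idle)
t=22: (idle)
t=23: (idle)
t=24: (idle)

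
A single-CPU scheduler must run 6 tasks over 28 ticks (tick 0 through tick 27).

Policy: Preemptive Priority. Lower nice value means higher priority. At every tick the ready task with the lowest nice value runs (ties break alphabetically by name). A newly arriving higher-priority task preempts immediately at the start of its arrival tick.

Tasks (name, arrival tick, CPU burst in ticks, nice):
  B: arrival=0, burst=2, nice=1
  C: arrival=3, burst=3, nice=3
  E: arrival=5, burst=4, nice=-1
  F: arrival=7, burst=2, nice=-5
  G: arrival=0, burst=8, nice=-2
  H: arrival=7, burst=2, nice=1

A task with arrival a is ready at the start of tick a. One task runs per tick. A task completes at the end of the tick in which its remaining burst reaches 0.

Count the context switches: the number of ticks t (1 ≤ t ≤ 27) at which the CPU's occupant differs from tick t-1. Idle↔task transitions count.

context switches = 7

t=0: ready={B,G} → run G
t=1: ready={B,G} → run G
t=2: ready={B,G} → run G
t=3: ready={B,C,G} → run G
t=4: ready={B,C,G} → run G
t=5: ready={B,C,E,G} → run G
t=6: ready={B,C,E,G} → run G
t=7: ready={B,C,E,F,G,H} → run F
t=8: ready={B,C,E,F,G,H} → run F
t=9: ready={B,C,E,G,H} → run G
t=10: ready={B,C,E,H} → run E
t=11: ready={B,C,E,H} → run E
t=12: ready={B,C,E,H} → run E
t=13: ready={B,C,E,H} → run E
t=14: ready={B,C,H} → run B
t=15: ready={B,C,H} → run B
t=16: ready={C,H} → run H
t=17: ready={C,H} → run H
t=18: ready={C} → run C
t=19: ready={C} → run C
t=20: ready={C} → run C
t=21: (idle)
t=22: (idle)
t=23: (idle)
t=24: (idle)
t=25: (idle)
t=26: (idle)
t=27: (idle)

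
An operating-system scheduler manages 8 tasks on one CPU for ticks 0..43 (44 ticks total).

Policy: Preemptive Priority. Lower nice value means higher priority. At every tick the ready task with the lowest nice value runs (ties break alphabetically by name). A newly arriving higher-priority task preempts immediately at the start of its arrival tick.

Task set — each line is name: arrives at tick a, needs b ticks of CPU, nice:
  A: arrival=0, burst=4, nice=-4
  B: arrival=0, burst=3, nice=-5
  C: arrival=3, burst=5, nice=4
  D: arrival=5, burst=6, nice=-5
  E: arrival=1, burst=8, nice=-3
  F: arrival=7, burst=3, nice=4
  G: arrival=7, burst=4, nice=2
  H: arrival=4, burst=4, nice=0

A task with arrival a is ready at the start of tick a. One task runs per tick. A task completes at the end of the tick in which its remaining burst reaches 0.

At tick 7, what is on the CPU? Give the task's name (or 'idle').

t=0: ready={A,B} → run B
t=1: ready={A,B,E} → run B
t=2: ready={A,B,E} → run B
t=3: ready={A,C,E} → run A
t=4: ready={A,C,E,H} → run A
t=5: ready={A,C,D,E,H} → run D
t=6: ready={A,C,D,E,H} → run D
t=7: ready={A,C,D,E,F,G,H} → run D
t=8: ready={A,C,D,E,F,G,H} → run D
t=9: ready={A,C,D,E,F,G,H} → run D
t=10: ready={A,C,D,E,F,G,H} → run D
t=11: ready={A,C,E,F,G,H} → run A
t=12: ready={A,C,E,F,G,H} → run A
t=13: ready={C,E,F,G,H} → run E
t=14: ready={C,E,F,G,H} → run E
t=15: ready={C,E,F,G,H} → run E
t=16: ready={C,E,F,G,H} → run E
t=17: ready={C,E,F,G,H} → run E
t=18: ready={C,E,F,G,H} → run E
t=19: ready={C,E,F,G,H} → run E
t=20: ready={C,E,F,G,H} → run E
t=21: ready={C,F,G,H} → run H
t=22: ready={C,F,G,H} → run H
t=23: ready={C,F,G,H} → run H
t=24: ready={C,F,G,H} → run H
t=25: ready={C,F,G} → run G
t=26: ready={C,F,G} → run G
t=27: ready={C,F,G} → run G
t=28: ready={C,F,G} → run G
t=29: ready={C,F} → run C
t=30: ready={C,F} → run C
t=31: ready={C,F} → run C
t=32: ready={C,F} → run C
t=33: ready={C,F} → run C
t=34: ready={F} → run F
t=35: ready={F} → run F
t=36: ready={F} → run F
t=37: (idle)
t=38: (idle)
t=39: (idle)
t=40: (idle)
t=41: (idle)
t=42: (idle)
t=43: (idle)

running at tick 7 = D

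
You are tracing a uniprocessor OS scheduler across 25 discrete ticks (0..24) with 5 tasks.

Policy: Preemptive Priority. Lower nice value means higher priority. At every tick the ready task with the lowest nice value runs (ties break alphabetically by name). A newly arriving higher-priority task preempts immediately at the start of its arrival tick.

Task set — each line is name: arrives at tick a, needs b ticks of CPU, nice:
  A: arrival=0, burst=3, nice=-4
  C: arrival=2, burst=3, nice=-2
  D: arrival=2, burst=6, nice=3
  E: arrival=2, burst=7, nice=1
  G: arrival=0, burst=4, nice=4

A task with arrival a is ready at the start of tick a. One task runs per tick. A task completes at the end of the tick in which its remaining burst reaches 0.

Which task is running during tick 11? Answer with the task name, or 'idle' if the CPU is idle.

running at tick 11 = E

t=0: ready={A,G} → run A
t=1: ready={A,G} → run A
t=2: ready={A,C,D,E,G} → run A
t=3: ready={C,D,E,G} → run C
t=4: ready={C,D,E,G} → run C
t=5: ready={C,D,E,G} → run C
t=6: ready={D,E,G} → run E
t=7: ready={D,E,G} → run E
t=8: ready={D,E,G} → run E
t=9: ready={D,E,G} → run E
t=10: ready={D,E,G} → run E
t=11: ready={D,E,G} → run E
t=12: ready={D,E,G} → run E
t=13: ready={D,G} → run D
t=14: ready={D,G} → run D
t=15: ready={D,G} → run D
t=16: ready={D,G} → run D
t=17: ready={D,G} → run D
t=18: ready={D,G} → run D
t=19: ready={G} → run G
t=20: ready={G} → run G
t=21: ready={G} → run G
t=22: ready={G} → run G
t=23: (idle)
t=24: (idle)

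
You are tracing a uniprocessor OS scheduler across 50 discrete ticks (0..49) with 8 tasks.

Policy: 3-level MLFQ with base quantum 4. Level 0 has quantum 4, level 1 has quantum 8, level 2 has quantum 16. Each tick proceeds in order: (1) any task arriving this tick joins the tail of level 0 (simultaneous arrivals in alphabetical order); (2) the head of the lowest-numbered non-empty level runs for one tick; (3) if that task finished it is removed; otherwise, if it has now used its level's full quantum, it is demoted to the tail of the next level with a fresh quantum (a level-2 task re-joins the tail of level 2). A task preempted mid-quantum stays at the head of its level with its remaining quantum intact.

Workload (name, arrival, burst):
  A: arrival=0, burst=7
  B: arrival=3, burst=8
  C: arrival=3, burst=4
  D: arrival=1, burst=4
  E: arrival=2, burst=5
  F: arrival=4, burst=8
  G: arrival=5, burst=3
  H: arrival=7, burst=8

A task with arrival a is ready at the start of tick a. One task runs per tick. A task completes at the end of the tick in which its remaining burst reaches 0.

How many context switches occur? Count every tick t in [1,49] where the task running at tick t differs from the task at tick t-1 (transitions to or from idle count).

context switches = 13

t=0: L0/L1/L2 = A/-/- → run A
t=1: L0/L1/L2 = AD/-/- → run A
t=2: L0/L1/L2 = ADE/-/- → run A
t=3: L0/L1/L2 = ADEBC/-/- → run A
t=4: L0/L1/L2 = DEBCF/A/- → run D
t=5: L0/L1/L2 = DEBCFG/A/- → run D
t=6: L0/L1/L2 = DEBCFG/A/- → run D
t=7: L0/L1/L2 = DEBCFGH/A/- → run D
t=8: L0/L1/L2 = EBCFGH/A/- → run E
t=9: L0/L1/L2 = EBCFGH/A/- → run E
t=10: L0/L1/L2 = EBCFGH/A/- → run E
t=11: L0/L1/L2 = EBCFGH/A/- → run E
t=12: L0/L1/L2 = BCFGH/AE/- → run B
t=13: L0/L1/L2 = BCFGH/AE/- → run B
t=14: L0/L1/L2 = BCFGH/AE/- → run B
t=15: L0/L1/L2 = BCFGH/AE/- → run B
t=16: L0/L1/L2 = CFGH/AEB/- → run C
t=17: L0/L1/L2 = CFGH/AEB/- → run C
t=18: L0/L1/L2 = CFGH/AEB/- → run C
t=19: L0/L1/L2 = CFGH/AEB/- → run C
t=20: L0/L1/L2 = FGH/AEB/- → run F
t=21: L0/L1/L2 = FGH/AEB/- → run F
t=22: L0/L1/L2 = FGH/AEB/- → run F
t=23: L0/L1/L2 = FGH/AEB/- → run F
t=24: L0/L1/L2 = GH/AEBF/- → run G
t=25: L0/L1/L2 = GH/AEBF/- → run G
t=26: L0/L1/L2 = GH/AEBF/- → run G
t=27: L0/L1/L2 = H/AEBF/- → run H
t=28: L0/L1/L2 = H/AEBF/- → run H
t=29: L0/L1/L2 = H/AEBF/- → run H
t=30: L0/L1/L2 = H/AEBF/- → run H
t=31: L0/L1/L2 = -/AEBFH/- → run A
t=32: L0/L1/L2 = -/AEBFH/- → run A
t=33: L0/L1/L2 = -/AEBFH/- → run A
t=34: L0/L1/L2 = -/EBFH/- → run E
t=35: L0/L1/L2 = -/BFH/- → run B
t=36: L0/L1/L2 = -/BFH/- → run B
t=37: L0/L1/L2 = -/BFH/- → run B
t=38: L0/L1/L2 = -/BFH/- → run B
t=39: L0/L1/L2 = -/FH/- → run F
t=40: L0/L1/L2 = -/FH/- → run F
t=41: L0/L1/L2 = -/FH/- → run F
t=42: L0/L1/L2 = -/FH/- → run F
t=43: L0/L1/L2 = -/H/- → run H
t=44: L0/L1/L2 = -/H/- → run H
t=45: L0/L1/L2 = -/H/- → run H
t=46: L0/L1/L2 = -/H/- → run H
t=47: (idle)
t=48: (idle)
t=49: (idle)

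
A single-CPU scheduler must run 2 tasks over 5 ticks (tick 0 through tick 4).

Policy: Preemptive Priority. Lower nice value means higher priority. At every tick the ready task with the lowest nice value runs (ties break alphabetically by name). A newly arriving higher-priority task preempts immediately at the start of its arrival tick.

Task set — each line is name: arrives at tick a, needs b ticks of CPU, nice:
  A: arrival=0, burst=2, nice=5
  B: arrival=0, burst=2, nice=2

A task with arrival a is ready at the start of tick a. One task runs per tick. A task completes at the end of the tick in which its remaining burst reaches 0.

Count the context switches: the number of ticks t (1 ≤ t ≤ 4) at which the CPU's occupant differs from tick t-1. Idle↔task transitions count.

context switches = 2

t=0: ready={A,B} → run B
t=1: ready={A,B} → run B
t=2: ready={A} → run A
t=3: ready={A} → run A
t=4: (idle)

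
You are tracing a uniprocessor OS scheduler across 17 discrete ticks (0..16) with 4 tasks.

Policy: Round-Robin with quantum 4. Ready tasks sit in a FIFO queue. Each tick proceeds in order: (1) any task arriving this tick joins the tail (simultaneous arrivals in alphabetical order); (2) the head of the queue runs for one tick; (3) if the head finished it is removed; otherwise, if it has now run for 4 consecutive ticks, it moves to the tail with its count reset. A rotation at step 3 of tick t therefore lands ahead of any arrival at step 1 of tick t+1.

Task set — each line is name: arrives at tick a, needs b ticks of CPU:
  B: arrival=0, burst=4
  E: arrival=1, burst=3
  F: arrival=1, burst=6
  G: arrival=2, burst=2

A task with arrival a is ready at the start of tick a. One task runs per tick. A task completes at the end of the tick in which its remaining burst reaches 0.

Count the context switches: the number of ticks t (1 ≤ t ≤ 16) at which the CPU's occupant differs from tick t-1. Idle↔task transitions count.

context switches = 5

t=0: queue=[B] q_used=0 → run B
t=1: queue=[B,E,F] q_used=1 → run B
t=2: queue=[B,E,F,G] q_used=2 → run B
t=3: queue=[B,E,F,G] q_used=3 → run B
t=4: queue=[E,F,G] q_used=0 → run E
t=5: queue=[E,F,G] q_used=1 → run E
t=6: queue=[E,F,G] q_used=2 → run E
t=7: queue=[F,G] q_used=0 → run F
t=8: queue=[F,G] q_used=1 → run F
t=9: queue=[F,G] q_used=2 → run F
t=10: queue=[F,G] q_used=3 → run F
t=11: queue=[G,F] q_used=0 → run G
t=12: queue=[G,F] q_used=1 → run G
t=13: queue=[F] q_used=0 → run F
t=14: queue=[F] q_used=1 → run F
t=15: (idle)
t=16: (idle)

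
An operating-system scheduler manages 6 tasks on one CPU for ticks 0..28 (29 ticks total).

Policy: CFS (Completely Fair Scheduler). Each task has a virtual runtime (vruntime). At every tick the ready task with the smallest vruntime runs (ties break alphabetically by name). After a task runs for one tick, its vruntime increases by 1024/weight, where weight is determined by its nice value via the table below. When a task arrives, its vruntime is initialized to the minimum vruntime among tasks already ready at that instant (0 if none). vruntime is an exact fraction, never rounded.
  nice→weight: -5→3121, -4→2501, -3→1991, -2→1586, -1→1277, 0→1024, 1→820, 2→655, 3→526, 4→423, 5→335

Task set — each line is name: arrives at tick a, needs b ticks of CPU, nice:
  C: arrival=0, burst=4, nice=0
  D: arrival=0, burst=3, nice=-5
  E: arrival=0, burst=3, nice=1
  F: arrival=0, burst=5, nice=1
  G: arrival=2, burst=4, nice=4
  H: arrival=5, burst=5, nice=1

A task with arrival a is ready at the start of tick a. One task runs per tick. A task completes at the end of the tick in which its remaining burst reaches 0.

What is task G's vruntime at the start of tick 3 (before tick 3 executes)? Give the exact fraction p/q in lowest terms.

t=0: vr[C=0 D=0 E=0 F=0] → run C
t=1: vr[C=1 D=0 E=0 F=0] → run D
t=2: vr[C=1 D=1024/3121 E=0 F=0 G=0] → run E
t=3: vr[C=1 D=1024/3121 E=256/205 F=0 G=0] → run F
t=4: vr[C=1 D=1024/3121 E=256/205 F=256/205 G=0] → run G
t=5: vr[C=1 D=1024/3121 E=256/205 F=256/205 G=1024/423 H=1024/3121] → run D
t=6: vr[C=1 D=2048/3121 E=256/205 F=256/205 G=1024/423 H=1024/3121] → run H
t=7: vr[C=1 D=2048/3121 E=256/205 F=256/205 G=1024/423 H=1008896/639805] → run D
t=8: vr[C=1 E=256/205 F=256/205 G=1024/423 H=1008896/639805] → run C
t=9: vr[C=2 E=256/205 F=256/205 G=1024/423 H=1008896/639805] → run E
t=10: vr[C=2 E=512/205 F=256/205 G=1024/423 H=1008896/639805] → run F
t=11: vr[C=2 E=512/205 F=512/205 G=1024/423 H=1008896/639805] → run H
t=12: vr[C=2 E=512/205 F=512/205 G=1024/423 H=1807872/639805] → run C
t=13: vr[C=3 E=512/205 F=512/205 G=1024/423 H=1807872/639805] → run G
t=14: vr[C=3 E=512/205 F=512/205 G=2048/423 H=1807872/639805] → run E
t=15: vr[C=3 F=512/205 G=2048/423 H=1807872/639805] → run F
t=16: vr[C=3 F=768/205 G=2048/423 H=1807872/639805] → run H
t=17: vr[C=3 F=768/205 G=2048/423 H=2606848/639805] → run C
t=18: vr[F=768/205 G=2048/423 H=2606848/639805] → run F
t=19: vr[F=1024/205 G=2048/423 H=2606848/639805] → run H
t=20: vr[F=1024/205 G=2048/423 H=3405824/639805] → run G
t=21: vr[F=1024/205 G=1024/141 H=3405824/639805] → run F
t=22: vr[G=1024/141 H=3405824/639805] → run H
t=23: vr[G=1024/141] → run G
t=24: (idle)
t=25: (idle)
t=26: (idle)
t=27: (idle)
t=28: (idle)

vruntime(G, start of tick 3) = 0/1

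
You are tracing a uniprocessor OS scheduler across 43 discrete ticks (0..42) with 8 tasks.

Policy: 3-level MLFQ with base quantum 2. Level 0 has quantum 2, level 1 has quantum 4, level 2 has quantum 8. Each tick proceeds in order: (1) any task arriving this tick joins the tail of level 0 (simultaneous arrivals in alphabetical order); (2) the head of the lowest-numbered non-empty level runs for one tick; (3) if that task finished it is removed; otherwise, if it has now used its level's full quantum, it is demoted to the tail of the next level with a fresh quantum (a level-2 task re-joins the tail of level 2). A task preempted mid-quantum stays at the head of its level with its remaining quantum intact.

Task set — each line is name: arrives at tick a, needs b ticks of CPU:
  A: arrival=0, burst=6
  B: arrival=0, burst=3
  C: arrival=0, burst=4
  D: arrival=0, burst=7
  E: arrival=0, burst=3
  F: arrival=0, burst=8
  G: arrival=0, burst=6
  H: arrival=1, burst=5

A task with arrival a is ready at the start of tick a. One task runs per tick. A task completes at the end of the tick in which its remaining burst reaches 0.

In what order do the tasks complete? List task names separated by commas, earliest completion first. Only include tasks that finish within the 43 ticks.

completion order = A, B, C, E, G, H, D, F

t=0: L0/L1/L2 = ABCDEFG/-/- → run A
t=1: L0/L1/L2 = ABCDEFGH/-/- → run A
t=2: L0/L1/L2 = BCDEFGH/A/- → run B
t=3: L0/L1/L2 = BCDEFGH/A/- → run B
t=4: L0/L1/L2 = CDEFGH/AB/- → run C
t=5: L0/L1/L2 = CDEFGH/AB/- → run C
t=6: L0/L1/L2 = DEFGH/ABC/- → run D
t=7: L0/L1/L2 = DEFGH/ABC/- → run D
t=8: L0/L1/L2 = EFGH/ABCD/- → run E
t=9: L0/L1/L2 = EFGH/ABCD/- → run E
t=10: L0/L1/L2 = FGH/ABCDE/- → run F
t=11: L0/L1/L2 = FGH/ABCDE/- → run F
t=12: L0/L1/L2 = GH/ABCDEF/- → run G
t=13: L0/L1/L2 = GH/ABCDEF/- → run G
t=14: L0/L1/L2 = H/ABCDEFG/- → run H
t=15: L0/L1/L2 = H/ABCDEFG/- → run H
t=16: L0/L1/L2 = -/ABCDEFGH/- → run A
t=17: L0/L1/L2 = -/ABCDEFGH/- → run A
t=18: L0/L1/L2 = -/ABCDEFGH/- → run A
t=19: L0/L1/L2 = -/ABCDEFGH/- → run A
t=20: L0/L1/L2 = -/BCDEFGH/- → run B
t=21: L0/L1/L2 = -/CDEFGH/- → run C
t=22: L0/L1/L2 = -/CDEFGH/- → run C
t=23: L0/L1/L2 = -/DEFGH/- → run D
t=24: L0/L1/L2 = -/DEFGH/- → run D
t=25: L0/L1/L2 = -/DEFGH/- → run D
t=26: L0/L1/L2 = -/DEFGH/- → run D
t=27: L0/L1/L2 = -/EFGH/D → run E
t=28: L0/L1/L2 = -/FGH/D → run F
t=29: L0/L1/L2 = -/FGH/D → run F
t=30: L0/L1/L2 = -/FGH/D → run F
t=31: L0/L1/L2 = -/FGH/D → run F
t=32: L0/L1/L2 = -/GH/DF → run G
t=33: L0/L1/L2 = -/GH/DF → run G
t=34: L0/L1/L2 = -/GH/DF → run G
t=35: L0/L1/L2 = -/GH/DF → run G
t=36: L0/L1/L2 = -/H/DF → run H
t=37: L0/L1/L2 = -/H/DF → run H
t=38: L0/L1/L2 = -/H/DF → run H
t=39: L0/L1/L2 = -/-/DF → run D
t=40: L0/L1/L2 = -/-/F → run F
t=41: L0/L1/L2 = -/-/F → run F
t=42: (idle)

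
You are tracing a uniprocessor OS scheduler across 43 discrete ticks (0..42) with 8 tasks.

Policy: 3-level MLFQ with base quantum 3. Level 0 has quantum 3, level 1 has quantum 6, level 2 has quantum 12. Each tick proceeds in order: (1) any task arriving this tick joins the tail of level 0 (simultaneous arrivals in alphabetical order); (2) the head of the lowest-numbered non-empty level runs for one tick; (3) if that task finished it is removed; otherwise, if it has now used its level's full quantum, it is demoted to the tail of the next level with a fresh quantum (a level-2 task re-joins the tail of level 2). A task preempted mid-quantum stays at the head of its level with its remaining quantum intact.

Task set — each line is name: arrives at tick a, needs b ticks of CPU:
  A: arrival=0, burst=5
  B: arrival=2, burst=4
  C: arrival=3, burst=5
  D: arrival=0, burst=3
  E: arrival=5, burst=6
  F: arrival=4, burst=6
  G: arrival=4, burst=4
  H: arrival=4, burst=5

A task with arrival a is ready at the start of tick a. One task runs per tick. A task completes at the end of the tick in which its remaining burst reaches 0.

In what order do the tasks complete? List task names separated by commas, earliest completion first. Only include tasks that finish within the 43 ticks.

completion order = D, A, B, C, F, G, H, E

t=0: L0/L1/L2 = AD/-/- → run A
t=1: L0/L1/L2 = AD/-/- → run A
t=2: L0/L1/L2 = ADB/-/- → run A
t=3: L0/L1/L2 = DBC/A/- → run D
t=4: L0/L1/L2 = DBCFGH/A/- → run D
t=5: L0/L1/L2 = DBCFGHE/A/- → run D
t=6: L0/L1/L2 = BCFGHE/A/- → run B
t=7: L0/L1/L2 = BCFGHE/A/- → run B
t=8: L0/L1/L2 = BCFGHE/A/- → run B
t=9: L0/L1/L2 = CFGHE/AB/- → run C
t=10: L0/L1/L2 = CFGHE/AB/- → run C
t=11: L0/L1/L2 = CFGHE/AB/- → run C
t=12: L0/L1/L2 = FGHE/ABC/- → run F
t=13: L0/L1/L2 = FGHE/ABC/- → run F
t=14: L0/L1/L2 = FGHE/ABC/- → run F
t=15: L0/L1/L2 = GHE/ABCF/- → run G
t=16: L0/L1/L2 = GHE/ABCF/- → run G
t=17: L0/L1/L2 = GHE/ABCF/- → run G
t=18: L0/L1/L2 = HE/ABCFG/- → run H
t=19: L0/L1/L2 = HE/ABCFG/- → run H
t=20: L0/L1/L2 = HE/ABCFG/- → run H
t=21: L0/L1/L2 = E/ABCFGH/- → run E
t=22: L0/L1/L2 = E/ABCFGH/- → run E
t=23: L0/L1/L2 = E/ABCFGH/- → run E
t=24: L0/L1/L2 = -/ABCFGHE/- → run A
t=25: L0/L1/L2 = -/ABCFGHE/- → run A
t=26: L0/L1/L2 = -/BCFGHE/- → run B
t=27: L0/L1/L2 = -/CFGHE/- → run C
t=28: L0/L1/L2 = -/CFGHE/- → run C
t=29: L0/L1/L2 = -/FGHE/- → run F
t=30: L0/L1/L2 = -/FGHE/- → run F
t=31: L0/L1/L2 = -/FGHE/- → run F
t=32: L0/L1/L2 = -/GHE/- → run G
t=33: L0/L1/L2 = -/HE/- → run H
t=34: L0/L1/L2 = -/HE/- → run H
t=35: L0/L1/L2 = -/E/- → run E
t=36: L0/L1/L2 = -/E/- → run E
t=37: L0/L1/L2 = -/E/- → run E
t=38: (idle)
t=39: (idle)
t=40: (idle)
t=41: (idle)
t=42: (idle)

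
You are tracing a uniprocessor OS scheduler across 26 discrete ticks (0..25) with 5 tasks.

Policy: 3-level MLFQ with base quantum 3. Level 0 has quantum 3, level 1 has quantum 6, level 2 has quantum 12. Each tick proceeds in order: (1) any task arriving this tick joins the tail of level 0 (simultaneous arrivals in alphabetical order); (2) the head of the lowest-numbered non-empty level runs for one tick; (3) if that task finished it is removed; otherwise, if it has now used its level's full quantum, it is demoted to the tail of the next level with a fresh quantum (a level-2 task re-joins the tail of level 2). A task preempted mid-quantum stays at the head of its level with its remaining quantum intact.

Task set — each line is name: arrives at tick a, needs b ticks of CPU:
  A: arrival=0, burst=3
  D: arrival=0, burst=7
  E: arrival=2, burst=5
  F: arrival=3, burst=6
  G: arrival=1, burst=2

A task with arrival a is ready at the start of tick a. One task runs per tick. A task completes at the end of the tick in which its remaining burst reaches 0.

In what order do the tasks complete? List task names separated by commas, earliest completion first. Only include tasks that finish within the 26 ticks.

completion order = A, G, D, E, F

t=0: L0/L1/L2 = AD/-/- → run A
t=1: L0/L1/L2 = ADG/-/- → run A
t=2: L0/L1/L2 = ADGE/-/- → run A
t=3: L0/L1/L2 = DGEF/-/- → run D
t=4: L0/L1/L2 = DGEF/-/- → run D
t=5: L0/L1/L2 = DGEF/-/- → run D
t=6: L0/L1/L2 = GEF/D/- → run G
t=7: L0/L1/L2 = GEF/D/- → run G
t=8: L0/L1/L2 = EF/D/- → run E
t=9: L0/L1/L2 = EF/D/- → run E
t=10: L0/L1/L2 = EF/D/- → run E
t=11: L0/L1/L2 = F/DE/- → run F
t=12: L0/L1/L2 = F/DE/- → run F
t=13: L0/L1/L2 = F/DE/- → run F
t=14: L0/L1/L2 = -/DEF/- → run D
t=15: L0/L1/L2 = -/DEF/- → run D
t=16: L0/L1/L2 = -/DEF/- → run D
t=17: L0/L1/L2 = -/DEF/- → run D
t=18: L0/L1/L2 = -/EF/- → run E
t=19: L0/L1/L2 = -/EF/- → run E
t=20: L0/L1/L2 = -/F/- → run F
t=21: L0/L1/L2 = -/F/- → run F
t=22: L0/L1/L2 = -/F/- → run F
t=23: (idle)
t=24: (idle)
t=25: (idle)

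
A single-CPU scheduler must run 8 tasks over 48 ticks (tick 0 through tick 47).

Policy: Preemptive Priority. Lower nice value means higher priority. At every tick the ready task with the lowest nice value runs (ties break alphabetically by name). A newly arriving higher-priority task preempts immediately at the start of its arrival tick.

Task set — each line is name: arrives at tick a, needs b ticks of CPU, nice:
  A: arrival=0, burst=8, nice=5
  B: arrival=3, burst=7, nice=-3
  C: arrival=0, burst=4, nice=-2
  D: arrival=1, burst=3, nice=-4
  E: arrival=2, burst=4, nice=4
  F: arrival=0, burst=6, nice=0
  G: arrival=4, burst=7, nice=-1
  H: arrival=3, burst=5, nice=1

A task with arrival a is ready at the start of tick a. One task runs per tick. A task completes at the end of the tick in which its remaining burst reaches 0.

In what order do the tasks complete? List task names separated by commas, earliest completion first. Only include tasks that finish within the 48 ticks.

completion order = D, B, C, G, F, H, E, A

t=0: ready={A,C,F} → run C
t=1: ready={A,C,D,F} → run D
t=2: ready={A,C,D,E,F} → run D
t=3: ready={A,B,C,D,E,F,H} → run D
t=4: ready={A,B,C,E,F,G,H} → run B
t=5: ready={A,B,C,E,F,G,H} → run B
t=6: ready={A,B,C,E,F,G,H} → run B
t=7: ready={A,B,C,E,F,G,H} → run B
t=8: ready={A,B,C,E,F,G,H} → run B
t=9: ready={A,B,C,E,F,G,H} → run B
t=10: ready={A,B,C,E,F,G,H} → run B
t=11: ready={A,C,E,F,G,H} → run C
t=12: ready={A,C,E,F,G,H} → run C
t=13: ready={A,C,E,F,G,H} → run C
t=14: ready={A,E,F,G,H} → run G
t=15: ready={A,E,F,G,H} → run G
t=16: ready={A,E,F,G,H} → run G
t=17: ready={A,E,F,G,H} → run G
t=18: ready={A,E,F,G,H} → run G
t=19: ready={A,E,F,G,H} → run G
t=20: ready={A,E,F,G,H} → run G
t=21: ready={A,E,F,H} → run F
t=22: ready={A,E,F,H} → run F
t=23: ready={A,E,F,H} → run F
t=24: ready={A,E,F,H} → run F
t=25: ready={A,E,F,H} → run F
t=26: ready={A,E,F,H} → run F
t=27: ready={A,E,H} → run H
t=28: ready={A,E,H} → run H
t=29: ready={A,E,H} → run H
t=30: ready={A,E,H} → run H
t=31: ready={A,E,H} → run H
t=32: ready={A,E} → run E
t=33: ready={A,E} → run E
t=34: ready={A,E} → run E
t=35: ready={A,E} → run E
t=36: ready={A} → run A
t=37: ready={A} → run A
t=38: ready={A} → run A
t=39: ready={A} → run A
t=40: ready={A} → run A
t=41: ready={A} → run A
t=42: ready={A} → run A
t=43: ready={A} → run A
t=44: (idle)
t=45: (idle)
t=46: (idle)
t=47: (idle)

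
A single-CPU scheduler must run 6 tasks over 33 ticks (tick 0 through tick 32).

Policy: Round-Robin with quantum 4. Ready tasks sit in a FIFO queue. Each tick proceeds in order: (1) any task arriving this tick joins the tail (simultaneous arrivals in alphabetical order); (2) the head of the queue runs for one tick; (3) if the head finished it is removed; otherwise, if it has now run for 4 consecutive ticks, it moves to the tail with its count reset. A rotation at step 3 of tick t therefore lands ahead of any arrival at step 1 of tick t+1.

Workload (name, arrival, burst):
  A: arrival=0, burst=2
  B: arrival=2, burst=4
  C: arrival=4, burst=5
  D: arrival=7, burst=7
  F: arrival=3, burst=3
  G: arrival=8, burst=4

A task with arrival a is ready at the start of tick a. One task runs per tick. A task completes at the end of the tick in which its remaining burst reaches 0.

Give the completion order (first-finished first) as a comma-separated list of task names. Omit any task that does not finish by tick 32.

completion order = A, B, F, G, C, D

t=0: queue=[A] q_used=0 → run A
t=1: queue=[A] q_used=1 → run A
t=2: queue=[B] q_used=0 → run B
t=3: queue=[B,F] q_used=1 → run B
t=4: queue=[B,F,C] q_used=2 → run B
t=5: queue=[B,F,C] q_used=3 → run B
t=6: queue=[F,C] q_used=0 → run F
t=7: queue=[F,C,D] q_used=1 → run F
t=8: queue=[F,C,D,G] q_used=2 → run F
t=9: queue=[C,D,G] q_used=0 → run C
t=10: queue=[C,D,G] q_used=1 → run C
t=11: queue=[C,D,G] q_used=2 → run C
t=12: queue=[C,D,G] q_used=3 → run C
t=13: queue=[D,G,C] q_used=0 → run D
t=14: queue=[D,G,C] q_used=1 → run D
t=15: queue=[D,G,C] q_used=2 → run D
t=16: queue=[D,G,C] q_used=3 → run D
t=17: queue=[G,C,D] q_used=0 → run G
t=18: queue=[G,C,D] q_used=1 → run G
t=19: queue=[G,C,D] q_used=2 → run G
t=20: queue=[G,C,D] q_used=3 → run G
t=21: queue=[C,D] q_used=0 → run C
t=22: queue=[D] q_used=0 → run D
t=23: queue=[D] q_used=1 → run D
t=24: queue=[D] q_used=2 → run D
t=25: (idle)
t=26: (idle)
t=27: (idle)
t=28: (idle)
t=29: (idle)
t=30: (idle)
t=31: (idle)
t=32: (idle)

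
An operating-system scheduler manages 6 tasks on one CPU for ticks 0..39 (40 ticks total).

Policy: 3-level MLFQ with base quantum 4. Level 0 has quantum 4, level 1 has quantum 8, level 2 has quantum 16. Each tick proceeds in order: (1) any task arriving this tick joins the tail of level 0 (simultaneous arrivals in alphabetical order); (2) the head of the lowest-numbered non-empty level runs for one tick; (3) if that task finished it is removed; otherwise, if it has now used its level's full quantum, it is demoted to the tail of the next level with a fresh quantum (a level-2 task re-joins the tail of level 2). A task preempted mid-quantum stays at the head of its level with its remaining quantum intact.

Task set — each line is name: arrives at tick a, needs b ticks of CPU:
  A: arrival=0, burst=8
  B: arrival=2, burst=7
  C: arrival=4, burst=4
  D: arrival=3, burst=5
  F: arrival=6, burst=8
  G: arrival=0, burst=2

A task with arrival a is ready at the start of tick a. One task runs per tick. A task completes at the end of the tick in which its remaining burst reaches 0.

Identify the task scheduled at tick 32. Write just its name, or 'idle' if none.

running at tick 32 = F

t=0: L0/L1/L2 = AG/-/- → run A
t=1: L0/L1/L2 = AG/-/- → run A
t=2: L0/L1/L2 = AGB/-/- → run A
t=3: L0/L1/L2 = AGBD/-/- → run A
t=4: L0/L1/L2 = GBDC/A/- → run G
t=5: L0/L1/L2 = GBDC/A/- → run G
t=6: L0/L1/L2 = BDCF/A/- → run B
t=7: L0/L1/L2 = BDCF/A/- → run B
t=8: L0/L1/L2 = BDCF/A/- → run B
t=9: L0/L1/L2 = BDCF/A/- → run B
t=10: L0/L1/L2 = DCF/AB/- → run D
t=11: L0/L1/L2 = DCF/AB/- → run D
t=12: L0/L1/L2 = DCF/AB/- → run D
t=13: L0/L1/L2 = DCF/AB/- → run D
t=14: L0/L1/L2 = CF/ABD/- → run C
t=15: L0/L1/L2 = CF/ABD/- → run C
t=16: L0/L1/L2 = CF/ABD/- → run C
t=17: L0/L1/L2 = CF/ABD/- → run C
t=18: L0/L1/L2 = F/ABD/- → run F
t=19: L0/L1/L2 = F/ABD/- → run F
t=20: L0/L1/L2 = F/ABD/- → run F
t=21: L0/L1/L2 = F/ABD/- → run F
t=22: L0/L1/L2 = -/ABDF/- → run A
t=23: L0/L1/L2 = -/ABDF/- → run A
t=24: L0/L1/L2 = -/ABDF/- → run A
t=25: L0/L1/L2 = -/ABDF/- → run A
t=26: L0/L1/L2 = -/BDF/- → run B
t=27: L0/L1/L2 = -/BDF/- → run B
t=28: L0/L1/L2 = -/BDF/- → run B
t=29: L0/L1/L2 = -/DF/- → run D
t=30: L0/L1/L2 = -/F/- → run F
t=31: L0/L1/L2 = -/F/- → run F
t=32: L0/L1/L2 = -/F/- → run F
t=33: L0/L1/L2 = -/F/- → run F
t=34: (idle)
t=35: (idle)
t=36: (idle)
t=37: (idle)
t=38: (idle)
t=39: (idle)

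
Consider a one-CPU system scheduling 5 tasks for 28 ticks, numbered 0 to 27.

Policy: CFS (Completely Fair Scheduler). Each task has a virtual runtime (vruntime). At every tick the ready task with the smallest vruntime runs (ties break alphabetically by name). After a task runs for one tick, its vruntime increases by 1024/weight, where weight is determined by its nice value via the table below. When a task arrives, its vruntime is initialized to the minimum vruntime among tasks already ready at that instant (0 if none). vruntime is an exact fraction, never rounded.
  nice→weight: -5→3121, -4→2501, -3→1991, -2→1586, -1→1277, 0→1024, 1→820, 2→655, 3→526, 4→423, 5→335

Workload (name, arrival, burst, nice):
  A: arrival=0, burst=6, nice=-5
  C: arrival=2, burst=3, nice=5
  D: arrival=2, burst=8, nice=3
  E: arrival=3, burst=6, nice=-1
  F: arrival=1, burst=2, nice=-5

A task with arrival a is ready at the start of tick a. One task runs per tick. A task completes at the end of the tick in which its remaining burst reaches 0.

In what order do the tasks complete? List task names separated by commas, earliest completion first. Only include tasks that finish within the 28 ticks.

completion order = F, A, E, C, D

t=0: vr[A=0] → run A
t=1: vr[A=1024/3121 F=1024/3121] → run A
t=2: vr[A=2048/3121 C=1024/3121 D=1024/3121 F=1024/3121] → run C
t=3: vr[A=2048/3121 C=3538944/1045535 D=1024/3121 E=1024/3121 F=1024/3121] → run D
t=4: vr[A=2048/3121 C=3538944/1045535 D=1867264/820823 E=1024/3121 F=1024/3121] → run E
t=5: vr[A=2048/3121 C=3538944/1045535 D=1867264/820823 E=4503552/3985517 F=1024/3121] → run F
t=6: vr[A=2048/3121 C=3538944/1045535 D=1867264/820823 E=4503552/3985517 F=2048/3121] → run A
t=7: vr[A=3072/3121 C=3538944/1045535 D=1867264/820823 E=4503552/3985517 F=2048/3121] → run F
t=8: vr[A=3072/3121 C=3538944/1045535 D=1867264/820823 E=4503552/3985517] → run A
t=9: vr[A=4096/3121 C=3538944/1045535 D=1867264/820823 E=4503552/3985517] → run E
t=10: vr[A=4096/3121 C=3538944/1045535 D=1867264/820823 E=7699456/3985517] → run A
t=11: vr[A=5120/3121 C=3538944/1045535 D=1867264/820823 E=7699456/3985517] → run A
t=12: vr[C=3538944/1045535 D=1867264/820823 E=7699456/3985517] → run E
t=13: vr[C=3538944/1045535 D=1867264/820823 E=10895360/3985517] → run D
t=14: vr[C=3538944/1045535 D=3465216/820823 E=10895360/3985517] → run E
t=15: vr[C=3538944/1045535 D=3465216/820823 E=14091264/3985517] → run C
t=16: vr[C=6734848/1045535 D=3465216/820823 E=14091264/3985517] → run E
t=17: vr[C=6734848/1045535 D=3465216/820823 E=17287168/3985517] → run D
t=18: vr[C=6734848/1045535 D=5063168/820823 E=17287168/3985517] → run E
t=19: vr[C=6734848/1045535 D=5063168/820823] → run D
t=20: vr[C=6734848/1045535 D=6661120/820823] → run C
t=21: vr[D=6661120/820823] → run D
t=22: vr[D=8259072/820823] → run D
t=23: vr[D=9857024/820823] → run D
t=24: vr[D=11454976/820823] → run D
t=25: (idle)
t=26: (idle)
t=27: (idle)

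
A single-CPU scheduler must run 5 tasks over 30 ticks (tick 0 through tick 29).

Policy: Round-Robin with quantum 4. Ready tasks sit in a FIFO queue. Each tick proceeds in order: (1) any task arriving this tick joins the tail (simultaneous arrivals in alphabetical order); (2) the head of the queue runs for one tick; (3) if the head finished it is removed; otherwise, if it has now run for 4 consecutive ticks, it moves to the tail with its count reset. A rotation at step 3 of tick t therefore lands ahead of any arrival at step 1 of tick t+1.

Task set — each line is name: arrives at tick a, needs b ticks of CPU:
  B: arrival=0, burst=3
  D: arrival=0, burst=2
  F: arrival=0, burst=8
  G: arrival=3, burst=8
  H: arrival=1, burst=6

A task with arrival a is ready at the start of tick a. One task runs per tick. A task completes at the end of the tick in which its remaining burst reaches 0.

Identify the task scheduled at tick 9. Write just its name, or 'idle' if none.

t=0: queue=[B,D,F] q_used=0 → run B
t=1: queue=[B,D,F,H] q_used=1 → run B
t=2: queue=[B,D,F,H] q_used=2 → run B
t=3: queue=[D,F,H,G] q_used=0 → run D
t=4: queue=[D,F,H,G] q_used=1 → run D
t=5: queue=[F,H,G] q_used=0 → run F
t=6: queue=[F,H,G] q_used=1 → run F
t=7: queue=[F,H,G] q_used=2 → run F
t=8: queue=[F,H,G] q_used=3 → run F
t=9: queue=[H,G,F] q_used=0 → run H
t=10: queue=[H,G,F] q_used=1 → run H
t=11: queue=[H,G,F] q_used=2 → run H
t=12: queue=[H,G,F] q_used=3 → run H
t=13: queue=[G,F,H] q_used=0 → run G
t=14: queue=[G,F,H] q_used=1 → run G
t=15: queue=[G,F,H] q_used=2 → run G
t=16: queue=[G,F,H] q_used=3 → run G
t=17: queue=[F,H,G] q_used=0 → run F
t=18: queue=[F,H,G] q_used=1 → run F
t=19: queue=[F,H,G] q_used=2 → run F
t=20: queue=[F,H,G] q_used=3 → run F
t=21: queue=[H,G] q_used=0 → run H
t=22: queue=[H,G] q_used=1 → run H
t=23: queue=[G] q_used=0 → run G
t=24: queue=[G] q_used=1 → run G
t=25: queue=[G] q_used=2 → run G
t=26: queue=[G] q_used=3 → run G
t=27: (idle)
t=28: (idle)
t=29: (idle)

running at tick 9 = H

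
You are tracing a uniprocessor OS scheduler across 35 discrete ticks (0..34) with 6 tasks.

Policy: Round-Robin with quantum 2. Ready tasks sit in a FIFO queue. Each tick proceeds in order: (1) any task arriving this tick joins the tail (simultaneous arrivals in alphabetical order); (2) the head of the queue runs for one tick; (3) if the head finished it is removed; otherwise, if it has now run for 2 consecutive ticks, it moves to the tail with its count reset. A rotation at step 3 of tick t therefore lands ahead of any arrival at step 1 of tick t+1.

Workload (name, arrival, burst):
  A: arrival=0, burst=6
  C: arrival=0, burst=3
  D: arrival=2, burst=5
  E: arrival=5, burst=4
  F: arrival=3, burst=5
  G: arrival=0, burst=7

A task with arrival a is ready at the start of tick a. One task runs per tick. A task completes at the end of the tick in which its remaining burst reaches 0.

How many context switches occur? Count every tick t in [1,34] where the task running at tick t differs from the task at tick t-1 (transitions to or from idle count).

context switches = 17

t=0: queue=[A,C,G] q_used=0 → run A
t=1: queue=[A,C,G] q_used=1 → run A
t=2: queue=[C,G,A,D] q_used=0 → run C
t=3: queue=[C,G,A,D,F] q_used=1 → run C
t=4: queue=[G,A,D,F,C] q_used=0 → run G
t=5: queue=[G,A,D,F,C,E] q_used=1 → run G
t=6: queue=[A,D,F,C,E,G] q_used=0 → run A
t=7: queue=[A,D,F,C,E,G] q_used=1 → run A
t=8: queue=[D,F,C,E,G,A] q_used=0 → run D
t=9: queue=[D,F,C,E,G,A] q_used=1 → run D
t=10: queue=[F,C,E,G,A,D] q_used=0 → run F
t=11: queue=[F,C,E,G,A,D] q_used=1 → run F
t=12: queue=[C,E,G,A,D,F] q_used=0 → run C
t=13: queue=[E,G,A,D,F] q_used=0 → run E
t=14: queue=[E,G,A,D,F] q_used=1 → run E
t=15: queue=[G,A,D,F,E] q_used=0 → run G
t=16: queue=[G,A,D,F,E] q_used=1 → run G
t=17: queue=[A,D,F,E,G] q_used=0 → run A
t=18: queue=[A,D,F,E,G] q_used=1 → run A
t=19: queue=[D,F,E,G] q_used=0 → run D
t=20: queue=[D,F,E,G] q_used=1 → run D
t=21: queue=[F,E,G,D] q_used=0 → run F
t=22: queue=[F,E,G,D] q_used=1 → run F
t=23: queue=[E,G,D,F] q_used=0 → run E
t=24: queue=[E,G,D,F] q_used=1 → run E
t=25: queue=[G,D,F] q_used=0 → run G
t=26: queue=[G,D,F] q_used=1 → run G
t=27: queue=[D,F,G] q_used=0 → run D
t=28: queue=[F,G] q_used=0 → run F
t=29: queue=[G] q_used=0 → run G
t=30: (idle)
t=31: (idle)
t=32: (idle)
t=33: (idle)
t=34: (idle)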